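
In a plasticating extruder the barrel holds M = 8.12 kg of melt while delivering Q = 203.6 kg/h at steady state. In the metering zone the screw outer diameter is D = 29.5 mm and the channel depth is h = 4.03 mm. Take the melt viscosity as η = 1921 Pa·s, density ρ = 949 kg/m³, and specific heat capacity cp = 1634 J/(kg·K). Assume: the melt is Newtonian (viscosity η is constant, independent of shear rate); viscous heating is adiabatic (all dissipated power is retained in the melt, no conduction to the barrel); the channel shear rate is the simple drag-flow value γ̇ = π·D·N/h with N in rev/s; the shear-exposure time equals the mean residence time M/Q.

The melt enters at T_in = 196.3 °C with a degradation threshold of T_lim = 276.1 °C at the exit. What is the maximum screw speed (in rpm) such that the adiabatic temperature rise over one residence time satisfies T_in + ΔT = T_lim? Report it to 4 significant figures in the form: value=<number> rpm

Throughput in SI: Q_s = 203.6 kg/h ÷ 3600 s/h = 0.0565556 kg/s
Mean residence time: t_res = M/Q_s = 8.12 kg / 0.0565556 kg/s = 143.576 s
Convert to metres: D = 0.0295 m, h = 0.00403 m
ΔT_a = T_lim − T_in = 276.1 − 196.3 = 79.8 K
Invert ΔT = ηγ̇²t_res/(ρcp) for γ̇: γ̇_max² = ΔT_a ρ cp / (η t_res) = 79.8·949·1634 / (1921·143.576) = 448.656 s⁻²
γ̇_max = √448.656 = 21.1815 s⁻¹
Solve γ̇ = πDN/h for N: N_max = γ̇_max·h/(π·D) = 21.1815 × 0.00403 / (π × 0.0295) = 0.921064 rev/s = 55.2638 rpm

value=55.26 rpm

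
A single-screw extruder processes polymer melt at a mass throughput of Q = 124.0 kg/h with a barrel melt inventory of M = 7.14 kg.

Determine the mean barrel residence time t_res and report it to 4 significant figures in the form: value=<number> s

value=207.3 s

Q_s = Q / 3600 = 124.0 / 3600 = 0.0344444 kg/s
t_res = M / Q_s = 7.14 ÷ 0.0344444 = 207.29 s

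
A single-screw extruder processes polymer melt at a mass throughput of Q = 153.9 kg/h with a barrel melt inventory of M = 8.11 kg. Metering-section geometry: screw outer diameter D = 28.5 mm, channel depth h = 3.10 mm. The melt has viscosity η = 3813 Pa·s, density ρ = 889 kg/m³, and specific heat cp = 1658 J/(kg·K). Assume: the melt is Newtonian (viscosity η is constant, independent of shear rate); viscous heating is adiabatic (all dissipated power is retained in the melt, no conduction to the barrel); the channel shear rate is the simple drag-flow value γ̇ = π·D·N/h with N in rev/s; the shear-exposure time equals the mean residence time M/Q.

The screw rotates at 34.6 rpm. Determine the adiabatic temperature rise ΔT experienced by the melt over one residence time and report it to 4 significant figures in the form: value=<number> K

value=136.1 K

Throughput in SI: Q_s = 153.9 kg/h ÷ 3600 s/h = 0.04275 kg/s
t_res = M / Q_s = 8.11 / 0.04275 = 189.708 s
Convert to SI: D = 0.0285 m, h = 0.0031 m, N = 34.6/60 = 0.576667 rev/s
γ̇ = π·D·N / h = π · 0.0285 · 0.576667 / 0.0031 = 16.6555 s⁻¹
ΔT = η·γ̇²·t_res/(ρ·cp) = [3813 × 16.6555² × 189.708] / [889 × 1658] = 136.139 K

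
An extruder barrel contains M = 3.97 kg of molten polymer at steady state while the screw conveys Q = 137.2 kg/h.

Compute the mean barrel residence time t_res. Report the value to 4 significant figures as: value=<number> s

Q_s = Q / 3600 = 137.2 / 3600 = 0.0381111 kg/s
t_res = M / Q_s = 3.97 / 0.0381111 = 104.169 s

value=104.2 s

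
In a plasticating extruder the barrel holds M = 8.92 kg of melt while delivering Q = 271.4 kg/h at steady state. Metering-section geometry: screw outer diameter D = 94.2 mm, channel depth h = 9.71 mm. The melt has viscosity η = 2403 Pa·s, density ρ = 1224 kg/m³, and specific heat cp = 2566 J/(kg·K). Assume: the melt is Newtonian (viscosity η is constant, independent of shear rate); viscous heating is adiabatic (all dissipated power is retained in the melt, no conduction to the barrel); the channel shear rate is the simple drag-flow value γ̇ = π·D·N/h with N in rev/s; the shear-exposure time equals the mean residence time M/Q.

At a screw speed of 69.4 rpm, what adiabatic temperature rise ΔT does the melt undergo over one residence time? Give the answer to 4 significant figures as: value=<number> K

value=112.5 K

Convert throughput: Q = 271.4 kg/h = 271.4/3600 = 0.0753889 kg/s
Mean residence time: t_res = M/Q_s = 8.92 kg / 0.0753889 kg/s = 118.32 s
Geometry in metres: D = 94.2 mm → 0.0942 m, h = 9.71 mm → 0.00971 m; screw speed N = 69.4 rpm = 1.15667 rev/s
γ̇ = π D N / h = (π)(0.0942)(1.15667) / 0.00971 = 35.2525 s⁻¹
ΔT = η·γ̇²·t_res / (ρ·cp) = 2403 · (35.2525)² · 118.32 / (1224 · 2566) = 112.5 K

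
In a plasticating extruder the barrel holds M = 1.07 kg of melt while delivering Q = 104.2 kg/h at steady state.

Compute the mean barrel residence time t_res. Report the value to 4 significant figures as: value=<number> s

value=36.97 s

Convert throughput: Q = 104.2 kg/h = 104.2/3600 = 0.0289444 kg/s
t_res = M / Q_s = 1.07 ÷ 0.0289444 = 36.9674 s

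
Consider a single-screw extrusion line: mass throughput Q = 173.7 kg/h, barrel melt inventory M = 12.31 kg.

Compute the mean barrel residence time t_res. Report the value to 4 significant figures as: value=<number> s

Convert throughput: Q = 173.7 kg/h = 173.7/3600 = 0.04825 kg/s
Mean residence time: t_res = M/Q_s = 12.31 kg / 0.04825 kg/s = 255.13 s

value=255.1 s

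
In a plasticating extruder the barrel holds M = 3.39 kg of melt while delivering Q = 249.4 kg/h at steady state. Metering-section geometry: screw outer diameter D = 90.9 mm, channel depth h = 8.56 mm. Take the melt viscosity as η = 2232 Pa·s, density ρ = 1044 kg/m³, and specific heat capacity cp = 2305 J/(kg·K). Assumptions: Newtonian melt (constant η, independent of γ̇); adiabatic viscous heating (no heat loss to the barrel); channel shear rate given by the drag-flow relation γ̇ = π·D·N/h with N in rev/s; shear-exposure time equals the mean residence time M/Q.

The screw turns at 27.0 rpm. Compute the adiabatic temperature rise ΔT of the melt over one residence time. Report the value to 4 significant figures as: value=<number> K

Q_s = Q / 3600 = 249.4 / 3600 = 0.0692778 kg/s
Mean residence time: t_res = M/Q_s = 3.39 kg / 0.0692778 kg/s = 48.9334 s
Geometry in metres: D = 90.9 mm → 0.0909 m, h = 8.56 mm → 0.00856 m; screw speed N = 27.0 rpm = 0.45 rev/s
γ̇ = π D N / h = (π)(0.0909)(0.45) / 0.00856 = 15.0125 s⁻¹
ΔT = η·γ̇²·t_res/(ρ·cp) = [2232 × 15.0125² × 48.9334] / [1044 × 2305] = 10.229 K

value=10.23 K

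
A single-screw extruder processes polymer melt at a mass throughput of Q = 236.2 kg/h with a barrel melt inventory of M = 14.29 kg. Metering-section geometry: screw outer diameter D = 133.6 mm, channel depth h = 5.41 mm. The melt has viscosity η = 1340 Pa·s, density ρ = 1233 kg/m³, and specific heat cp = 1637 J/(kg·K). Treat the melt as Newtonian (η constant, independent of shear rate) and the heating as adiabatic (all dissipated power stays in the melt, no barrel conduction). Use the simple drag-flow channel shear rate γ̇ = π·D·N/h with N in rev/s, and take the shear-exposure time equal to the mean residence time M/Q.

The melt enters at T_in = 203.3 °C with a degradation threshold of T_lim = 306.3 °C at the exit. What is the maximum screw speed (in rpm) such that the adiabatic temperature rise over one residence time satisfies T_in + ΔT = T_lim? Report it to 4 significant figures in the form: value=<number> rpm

value=20.64 rpm

Throughput in SI: Q_s = 236.2 kg/h ÷ 3600 s/h = 0.0656111 kg/s
t_res = M / Q_s = 14.29 / 0.0656111 = 217.798 s
Geometry in SI: D = 133.6 mm → 0.1336 m, h = 5.41 mm → 0.00541 m
ΔT_a = T_lim − T_in = 306.3 − 203.3 = 103 K
Invert ΔT = ηγ̇²t_res/(ρcp) for γ̇: γ̇_max² = ΔT_a ρ cp / (η t_res) = 103·1233·1637 / (1340·217.798) = 712.343 s⁻²
Take the square root: γ̇_max = √(712.343) = 26.6898 s⁻¹
Solve γ̇ = πDN/h for N: N_max = γ̇_max·h/(π·D) = 26.6898 × 0.00541 / (π × 0.1336) = 0.344022 rev/s = 20.6413 rpm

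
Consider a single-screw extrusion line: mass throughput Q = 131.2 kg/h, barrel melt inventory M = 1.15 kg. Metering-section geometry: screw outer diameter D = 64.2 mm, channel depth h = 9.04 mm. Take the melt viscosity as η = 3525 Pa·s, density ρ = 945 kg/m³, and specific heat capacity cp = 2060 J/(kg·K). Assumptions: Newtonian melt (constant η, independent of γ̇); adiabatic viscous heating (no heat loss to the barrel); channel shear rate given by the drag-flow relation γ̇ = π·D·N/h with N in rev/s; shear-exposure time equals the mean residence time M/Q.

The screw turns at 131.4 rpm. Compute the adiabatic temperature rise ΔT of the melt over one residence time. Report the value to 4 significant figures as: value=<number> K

value=136.4 K

Throughput in SI: Q_s = 131.2 kg/h ÷ 3600 s/h = 0.0364444 kg/s
t_res = M / Q_s = 1.15 / 0.0364444 = 31.5549 s
Geometry in metres: D = 64.2 mm → 0.0642 m, h = 9.04 mm → 0.00904 m; screw speed N = 131.4 rpm = 2.19 rev/s
γ̇ = π·D·N / h = π · 0.0642 · 2.19 / 0.00904 = 48.8608 s⁻¹
Adiabatic rise: ΔT = η γ̇² t_res / (ρ cp) = 3525·(48.8608)²·31.5549 / (945·2060) = 136.41 K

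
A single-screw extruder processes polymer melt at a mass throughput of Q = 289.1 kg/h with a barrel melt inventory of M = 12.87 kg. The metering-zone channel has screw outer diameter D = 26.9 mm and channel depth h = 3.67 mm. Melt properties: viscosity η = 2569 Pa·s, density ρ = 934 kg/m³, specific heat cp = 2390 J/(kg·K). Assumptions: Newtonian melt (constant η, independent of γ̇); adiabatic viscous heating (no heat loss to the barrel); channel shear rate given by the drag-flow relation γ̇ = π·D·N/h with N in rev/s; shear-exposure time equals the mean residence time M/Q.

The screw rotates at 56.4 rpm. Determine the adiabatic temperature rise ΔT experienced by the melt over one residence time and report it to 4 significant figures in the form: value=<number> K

value=86.41 K

Convert throughput: Q = 289.1 kg/h = 289.1/3600 = 0.0803056 kg/s
Mean residence time: t_res = M/Q_s = 12.87 kg / 0.0803056 kg/s = 160.263 s
D = 26.9 mm = 0.0269 m;  h = 3.67 mm = 0.00367 m;  N = 56.4 rpm / 60 = 0.94 rev/s
Shear rate: γ̇ = πDN/h = π·0.0269·0.94/0.00367 = 21.6453 s⁻¹
Adiabatic rise: ΔT = η γ̇² t_res / (ρ cp) = 2569·(21.6453)²·160.263 / (934·2390) = 86.4132 K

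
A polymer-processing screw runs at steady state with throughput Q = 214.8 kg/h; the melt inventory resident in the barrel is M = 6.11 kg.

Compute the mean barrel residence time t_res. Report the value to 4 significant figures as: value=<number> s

Throughput in SI: Q_s = 214.8 kg/h ÷ 3600 s/h = 0.0596667 kg/s
Mean residence time: t_res = M/Q_s = 6.11 kg / 0.0596667 kg/s = 102.402 s

value=102.4 s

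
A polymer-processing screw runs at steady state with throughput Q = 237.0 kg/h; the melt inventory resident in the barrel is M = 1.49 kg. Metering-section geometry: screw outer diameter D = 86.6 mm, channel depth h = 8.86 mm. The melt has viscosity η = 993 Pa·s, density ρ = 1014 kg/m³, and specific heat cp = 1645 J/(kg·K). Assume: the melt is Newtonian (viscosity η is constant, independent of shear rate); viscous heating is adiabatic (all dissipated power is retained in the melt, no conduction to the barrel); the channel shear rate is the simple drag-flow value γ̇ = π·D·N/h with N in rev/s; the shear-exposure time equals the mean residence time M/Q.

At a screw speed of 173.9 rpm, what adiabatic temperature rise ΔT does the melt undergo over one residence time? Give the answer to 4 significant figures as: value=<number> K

Convert throughput: Q = 237.0 kg/h = 237.0/3600 = 0.0658333 kg/s
t_res = M / Q_s = 1.49 ÷ 0.0658333 = 22.6329 s
Geometry in metres: D = 86.6 mm → 0.0866 m, h = 8.86 mm → 0.00886 m; screw speed N = 173.9 rpm = 2.89833 rev/s
γ̇ = π D N / h = (π)(0.0866)(2.89833) / 0.00886 = 88.9984 s⁻¹
Adiabatic rise: ΔT = η γ̇² t_res / (ρ cp) = 993·(88.9984)²·22.6329 / (1014·1645) = 106.721 K

value=106.7 K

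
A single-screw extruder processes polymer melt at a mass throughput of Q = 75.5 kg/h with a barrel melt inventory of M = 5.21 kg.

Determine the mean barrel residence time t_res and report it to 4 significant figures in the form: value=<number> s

value=248.4 s

Q_s = Q / 3600 = 75.5 / 3600 = 0.0209722 kg/s
t_res = M / Q_s = 5.21 / 0.0209722 = 248.424 s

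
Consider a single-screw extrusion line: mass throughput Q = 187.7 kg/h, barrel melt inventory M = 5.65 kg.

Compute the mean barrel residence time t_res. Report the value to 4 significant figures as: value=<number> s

value=108.4 s

Throughput in SI: Q_s = 187.7 kg/h ÷ 3600 s/h = 0.0521389 kg/s
t_res = M / Q_s = 5.65 ÷ 0.0521389 = 108.364 s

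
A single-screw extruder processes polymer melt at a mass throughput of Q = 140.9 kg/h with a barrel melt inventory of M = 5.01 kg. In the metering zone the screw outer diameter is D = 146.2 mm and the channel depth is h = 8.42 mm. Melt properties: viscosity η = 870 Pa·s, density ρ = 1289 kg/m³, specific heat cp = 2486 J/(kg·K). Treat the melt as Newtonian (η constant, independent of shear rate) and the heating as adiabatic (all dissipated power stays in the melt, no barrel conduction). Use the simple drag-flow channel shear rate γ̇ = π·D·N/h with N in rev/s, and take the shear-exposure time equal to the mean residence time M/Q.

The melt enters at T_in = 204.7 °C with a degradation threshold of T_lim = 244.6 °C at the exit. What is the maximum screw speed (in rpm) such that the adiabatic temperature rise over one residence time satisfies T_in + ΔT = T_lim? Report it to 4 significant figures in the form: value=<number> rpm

value=37.27 rpm

Convert throughput: Q = 140.9 kg/h = 140.9/3600 = 0.0391389 kg/s
t_res = M / Q_s = 5.01 / 0.0391389 = 128.006 s
Convert to metres: D = 0.1462 m, h = 0.00842 m
ΔT_a = T_lim − T_in = 244.6 °C − 204.7 °C = 39.9 K
Invert ΔT = ηγ̇²t_res/(ρcp) for γ̇: γ̇_max² = ΔT_a ρ cp / (η t_res) = 39.9·1289·2486 / (870·128.006) = 1148.1 s⁻²
γ̇_max = √1148.1 = 33.8836 s⁻¹
N_max = γ̇_max h / (πD) = 33.8836·0.00842/(π·0.1462) = 0.621161 rev/s → ×60 = 37.2697 rpm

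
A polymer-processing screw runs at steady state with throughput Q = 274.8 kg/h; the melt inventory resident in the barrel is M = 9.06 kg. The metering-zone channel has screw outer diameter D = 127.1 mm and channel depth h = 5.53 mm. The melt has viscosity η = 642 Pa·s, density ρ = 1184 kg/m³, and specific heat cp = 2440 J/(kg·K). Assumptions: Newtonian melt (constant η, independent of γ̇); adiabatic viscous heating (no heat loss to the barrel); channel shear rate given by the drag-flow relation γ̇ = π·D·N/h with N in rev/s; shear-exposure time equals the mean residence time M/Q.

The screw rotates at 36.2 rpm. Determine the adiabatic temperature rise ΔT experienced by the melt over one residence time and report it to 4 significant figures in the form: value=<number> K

Q_s = Q / 3600 = 274.8 / 3600 = 0.0763333 kg/s
Mean residence time: t_res = M/Q_s = 9.06 kg / 0.0763333 kg/s = 118.69 s
Geometry in metres: D = 127.1 mm → 0.1271 m, h = 5.53 mm → 0.00553 m; screw speed N = 36.2 rpm = 0.603333 rev/s
Shear rate: γ̇ = πDN/h = π·0.1271·0.603333/0.00553 = 43.564 s⁻¹
Adiabatic rise: ΔT = η γ̇² t_res / (ρ cp) = 642·(43.564)²·118.69 / (1184·2440) = 50.0568 K

value=50.06 K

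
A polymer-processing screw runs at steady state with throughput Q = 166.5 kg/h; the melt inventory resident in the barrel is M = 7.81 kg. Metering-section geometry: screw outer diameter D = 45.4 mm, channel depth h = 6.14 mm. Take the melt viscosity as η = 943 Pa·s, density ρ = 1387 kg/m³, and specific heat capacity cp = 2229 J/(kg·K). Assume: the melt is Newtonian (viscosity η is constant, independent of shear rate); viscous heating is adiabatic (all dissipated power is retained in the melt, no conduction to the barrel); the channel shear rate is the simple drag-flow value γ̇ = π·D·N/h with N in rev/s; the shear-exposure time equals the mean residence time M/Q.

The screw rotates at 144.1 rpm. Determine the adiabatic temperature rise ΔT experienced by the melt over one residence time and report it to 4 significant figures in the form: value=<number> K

value=160.3 K

Convert throughput: Q = 166.5 kg/h = 166.5/3600 = 0.04625 kg/s
t_res = M / Q_s = 7.81 / 0.04625 = 168.865 s
Geometry in metres: D = 45.4 mm → 0.0454 m, h = 6.14 mm → 0.00614 m; screw speed N = 144.1 rpm = 2.40167 rev/s
γ̇ = π D N / h = (π)(0.0454)(2.40167) / 0.00614 = 55.7892 s⁻¹
Adiabatic rise: ΔT = η γ̇² t_res / (ρ cp) = 943·(55.7892)²·168.865 / (1387·2229) = 160.311 K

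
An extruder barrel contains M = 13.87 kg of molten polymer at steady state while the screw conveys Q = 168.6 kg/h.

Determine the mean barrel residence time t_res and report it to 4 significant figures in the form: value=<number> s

value=296.2 s

Q_s = Q / 3600 = 168.6 / 3600 = 0.0468333 kg/s
t_res = M / Q_s = 13.87 ÷ 0.0468333 = 296.157 s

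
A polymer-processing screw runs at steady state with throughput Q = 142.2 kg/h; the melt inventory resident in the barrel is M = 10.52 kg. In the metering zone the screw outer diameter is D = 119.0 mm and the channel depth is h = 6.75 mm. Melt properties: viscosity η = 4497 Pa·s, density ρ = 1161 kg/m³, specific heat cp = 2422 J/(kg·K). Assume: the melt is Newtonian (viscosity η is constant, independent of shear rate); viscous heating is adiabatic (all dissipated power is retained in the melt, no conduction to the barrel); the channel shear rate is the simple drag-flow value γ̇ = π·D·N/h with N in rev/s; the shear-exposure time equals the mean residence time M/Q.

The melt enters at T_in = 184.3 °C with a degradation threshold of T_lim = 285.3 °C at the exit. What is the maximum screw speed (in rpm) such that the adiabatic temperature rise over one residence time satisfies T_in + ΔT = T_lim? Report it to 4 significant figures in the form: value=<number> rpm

Throughput in SI: Q_s = 142.2 kg/h ÷ 3600 s/h = 0.0395 kg/s
Mean residence time: t_res = M/Q_s = 10.52 kg / 0.0395 kg/s = 266.329 s
Convert to metres: D = 0.119 m, h = 0.00675 m
ΔT_a = T_lim − T_in = 285.3 °C − 184.3 °C = 101 K
Invert ΔT = ηγ̇²t_res/(ρcp) for γ̇: γ̇_max² = ΔT_a ρ cp / (η t_res) = 101·1161·2422 / (4497·266.329) = 237.13 s⁻²
γ̇_max = sqrt(237.13) = 15.399 s⁻¹
N_max = γ̇_max h / (πD) = 15.399·0.00675/(π·0.119) = 0.278035 rev/s → ×60 = 16.6821 rpm

value=16.68 rpm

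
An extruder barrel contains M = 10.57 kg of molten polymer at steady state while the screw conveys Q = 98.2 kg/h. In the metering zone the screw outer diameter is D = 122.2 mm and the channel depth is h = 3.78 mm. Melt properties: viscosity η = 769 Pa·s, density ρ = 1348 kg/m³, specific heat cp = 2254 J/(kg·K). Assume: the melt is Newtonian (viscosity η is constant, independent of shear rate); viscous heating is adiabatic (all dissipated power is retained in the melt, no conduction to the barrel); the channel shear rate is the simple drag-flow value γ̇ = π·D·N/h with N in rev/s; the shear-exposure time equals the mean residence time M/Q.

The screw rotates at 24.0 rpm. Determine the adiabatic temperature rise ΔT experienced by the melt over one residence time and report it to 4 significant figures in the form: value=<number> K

Throughput in SI: Q_s = 98.2 kg/h ÷ 3600 s/h = 0.0272778 kg/s
t_res = M / Q_s = 10.57 / 0.0272778 = 387.495 s
Convert to SI: D = 0.1222 m, h = 0.00378 m, N = 24.0/60 = 0.4 rev/s
Shear rate: γ̇ = πDN/h = π·0.1222·0.4/0.00378 = 40.6246 s⁻¹
Adiabatic rise: ΔT = η γ̇² t_res / (ρ cp) = 769·(40.6246)²·387.495 / (1348·2254) = 161.855 K

value=161.9 K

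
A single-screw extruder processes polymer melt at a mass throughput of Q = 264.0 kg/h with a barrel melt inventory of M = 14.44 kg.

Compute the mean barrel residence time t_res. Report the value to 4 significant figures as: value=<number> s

Convert throughput: Q = 264.0 kg/h = 264.0/3600 = 0.0733333 kg/s
Mean residence time: t_res = M/Q_s = 14.44 kg / 0.0733333 kg/s = 196.909 s

value=196.9 s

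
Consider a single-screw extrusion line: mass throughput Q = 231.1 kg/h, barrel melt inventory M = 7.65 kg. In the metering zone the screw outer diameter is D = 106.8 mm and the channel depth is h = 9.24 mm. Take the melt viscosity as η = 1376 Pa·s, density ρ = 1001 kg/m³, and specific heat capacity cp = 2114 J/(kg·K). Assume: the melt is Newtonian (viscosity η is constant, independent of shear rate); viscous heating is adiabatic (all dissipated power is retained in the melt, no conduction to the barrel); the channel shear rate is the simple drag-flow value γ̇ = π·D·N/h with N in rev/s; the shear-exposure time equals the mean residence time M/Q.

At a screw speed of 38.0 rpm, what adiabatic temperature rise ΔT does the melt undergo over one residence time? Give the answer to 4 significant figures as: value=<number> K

value=40.98 K

Convert throughput: Q = 231.1 kg/h = 231.1/3600 = 0.0641944 kg/s
Mean residence time: t_res = M/Q_s = 7.65 kg / 0.0641944 kg/s = 119.169 s
Geometry in metres: D = 106.8 mm → 0.1068 m, h = 9.24 mm → 0.00924 m; screw speed N = 38.0 rpm = 0.633333 rev/s
γ̇ = π·D·N / h = π · 0.1068 · 0.633333 / 0.00924 = 22.9975 s⁻¹
ΔT = η·γ̇²·t_res/(ρ·cp) = [1376 × 22.9975² × 119.169] / [1001 × 2114] = 40.9832 K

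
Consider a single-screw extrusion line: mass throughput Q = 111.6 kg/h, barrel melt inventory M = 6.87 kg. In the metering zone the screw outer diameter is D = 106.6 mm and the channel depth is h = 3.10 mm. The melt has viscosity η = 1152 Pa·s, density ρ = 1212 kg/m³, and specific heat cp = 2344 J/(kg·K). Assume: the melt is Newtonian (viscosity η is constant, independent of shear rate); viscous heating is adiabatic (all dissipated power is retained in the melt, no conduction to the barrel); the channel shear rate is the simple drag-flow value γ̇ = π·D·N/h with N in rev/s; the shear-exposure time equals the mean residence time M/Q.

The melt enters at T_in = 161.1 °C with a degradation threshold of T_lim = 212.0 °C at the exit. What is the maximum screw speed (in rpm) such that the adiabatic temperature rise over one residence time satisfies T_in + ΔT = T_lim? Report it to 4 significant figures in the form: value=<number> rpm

value=13.22 rpm

Q_s = Q / 3600 = 111.6 / 3600 = 0.031 kg/s
t_res = M / Q_s = 6.87 ÷ 0.031 = 221.613 s
D = 106.6 mm = 0.1066 m;  h = 3.10 mm = 0.0031 m
ΔT_a = T_lim − T_in = 212.0 − 161.1 = 50.9 K
γ̇_max² = ΔT_a·ρ·cp / (η·t_res) = [50.9 × 1212 × 2344] / [1152 × 221.613] = 566.409 s⁻²
Take the square root: γ̇_max = √(566.409) = 23.7994 s⁻¹
N_max = γ̇_max·h / (π·D) = 23.7994 · 0.0031 / (π · 0.1066) = 0.220303 rev/s = 13.2182 rpm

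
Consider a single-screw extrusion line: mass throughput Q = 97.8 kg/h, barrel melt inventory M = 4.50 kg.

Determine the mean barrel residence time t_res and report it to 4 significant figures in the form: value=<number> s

Throughput in SI: Q_s = 97.8 kg/h ÷ 3600 s/h = 0.0271667 kg/s
t_res = M / Q_s = 4.50 / 0.0271667 = 165.644 s

value=165.6 s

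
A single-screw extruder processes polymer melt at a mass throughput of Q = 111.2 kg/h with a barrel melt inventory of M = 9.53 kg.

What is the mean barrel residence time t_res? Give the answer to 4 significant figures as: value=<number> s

value=308.5 s

Throughput in SI: Q_s = 111.2 kg/h ÷ 3600 s/h = 0.0308889 kg/s
t_res = M / Q_s = 9.53 / 0.0308889 = 308.525 s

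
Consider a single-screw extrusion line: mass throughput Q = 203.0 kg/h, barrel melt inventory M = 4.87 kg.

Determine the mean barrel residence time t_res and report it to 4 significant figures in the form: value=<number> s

value=86.36 s

Q_s = Q / 3600 = 203.0 / 3600 = 0.0563889 kg/s
t_res = M / Q_s = 4.87 / 0.0563889 = 86.3645 s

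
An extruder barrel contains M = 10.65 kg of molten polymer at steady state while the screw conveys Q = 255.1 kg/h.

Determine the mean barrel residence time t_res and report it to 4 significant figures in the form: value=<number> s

value=150.3 s

Q_s = Q / 3600 = 255.1 / 3600 = 0.0708611 kg/s
t_res = M / Q_s = 10.65 ÷ 0.0708611 = 150.294 s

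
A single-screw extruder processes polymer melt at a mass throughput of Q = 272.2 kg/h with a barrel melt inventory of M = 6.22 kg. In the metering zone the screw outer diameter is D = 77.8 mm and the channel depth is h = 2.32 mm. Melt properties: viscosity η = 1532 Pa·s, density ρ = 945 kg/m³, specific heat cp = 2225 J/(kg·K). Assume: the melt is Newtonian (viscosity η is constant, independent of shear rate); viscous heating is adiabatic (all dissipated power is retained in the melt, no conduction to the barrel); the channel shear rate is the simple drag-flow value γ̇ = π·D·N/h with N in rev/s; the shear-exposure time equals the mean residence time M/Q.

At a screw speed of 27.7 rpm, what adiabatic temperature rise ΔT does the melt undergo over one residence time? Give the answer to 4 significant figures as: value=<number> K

value=141.8 K

Throughput in SI: Q_s = 272.2 kg/h ÷ 3600 s/h = 0.0756111 kg/s
t_res = M / Q_s = 6.22 / 0.0756111 = 82.263 s
Convert to SI: D = 0.0778 m, h = 0.00232 m, N = 27.7/60 = 0.461667 rev/s
Shear rate: γ̇ = πDN/h = π·0.0778·0.461667/0.00232 = 48.6374 s⁻¹
ΔT = η·γ̇²·t_res / (ρ·cp) = 1532 · (48.6374)² · 82.263 / (945 · 2225) = 141.789 K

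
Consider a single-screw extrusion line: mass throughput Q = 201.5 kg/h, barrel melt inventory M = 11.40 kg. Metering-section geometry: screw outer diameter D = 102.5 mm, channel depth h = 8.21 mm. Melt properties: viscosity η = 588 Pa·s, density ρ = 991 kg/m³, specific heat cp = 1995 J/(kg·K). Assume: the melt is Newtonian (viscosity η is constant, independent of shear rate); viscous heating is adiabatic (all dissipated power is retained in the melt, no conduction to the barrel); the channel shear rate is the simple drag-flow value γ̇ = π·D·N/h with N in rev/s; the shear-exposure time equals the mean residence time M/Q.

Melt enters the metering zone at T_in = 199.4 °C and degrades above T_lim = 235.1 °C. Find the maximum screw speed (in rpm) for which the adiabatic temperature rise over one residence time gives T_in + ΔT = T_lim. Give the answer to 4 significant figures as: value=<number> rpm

value=37.14 rpm

Q_s = Q / 3600 = 201.5 / 3600 = 0.0559722 kg/s
Mean residence time: t_res = M/Q_s = 11.40 kg / 0.0559722 kg/s = 203.672 s
Geometry in SI: D = 102.5 mm → 0.1025 m, h = 8.21 mm → 0.00821 m
Allowable rise: ΔT_a = T_lim − T_in = 235.1 − 199.4 = 35.7 K
γ̇_max² = ΔT_a·ρ·cp/(η·t_res) = 35.7·991·1995/(588·203.672) = 589.353 s⁻²
γ̇_max = √589.353 = 24.2766 s⁻¹
N_max = γ̇_max·h / (π·D) = 24.2766 · 0.00821 / (π · 0.1025) = 0.618952 rev/s = 37.1371 rpm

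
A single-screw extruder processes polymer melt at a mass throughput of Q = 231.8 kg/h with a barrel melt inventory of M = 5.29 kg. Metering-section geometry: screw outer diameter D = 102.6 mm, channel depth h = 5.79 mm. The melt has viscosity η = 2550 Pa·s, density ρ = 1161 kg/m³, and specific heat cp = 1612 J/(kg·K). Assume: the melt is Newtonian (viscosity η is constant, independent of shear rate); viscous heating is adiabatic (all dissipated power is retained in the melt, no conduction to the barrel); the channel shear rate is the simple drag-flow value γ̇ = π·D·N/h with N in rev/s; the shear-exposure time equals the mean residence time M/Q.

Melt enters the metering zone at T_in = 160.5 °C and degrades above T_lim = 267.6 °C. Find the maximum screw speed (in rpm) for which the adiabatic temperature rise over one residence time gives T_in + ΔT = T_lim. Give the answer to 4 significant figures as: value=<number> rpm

Q_s = Q / 3600 = 231.8 / 3600 = 0.0643889 kg/s
Mean residence time: t_res = M/Q_s = 5.29 kg / 0.0643889 kg/s = 82.157 s
D = 102.6 mm = 0.1026 m;  h = 5.79 mm = 0.00579 m
Allowable rise: ΔT_a = T_lim − T_in = 267.6 − 160.5 = 107.1 K
γ̇_max² = ΔT_a·ρ·cp/(η·t_res) = 107.1·1161·1612/(2550·82.157) = 956.757 s⁻²
Take the square root: γ̇_max = √(956.757) = 30.9315 s⁻¹
N_max = γ̇_max·h / (π·D) = 30.9315 · 0.00579 / (π · 0.1026) = 0.555626 rev/s = 33.3375 rpm

value=33.34 rpm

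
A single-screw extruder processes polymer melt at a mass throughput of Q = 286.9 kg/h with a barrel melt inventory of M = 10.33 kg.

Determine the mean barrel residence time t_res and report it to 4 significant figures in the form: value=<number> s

Convert throughput: Q = 286.9 kg/h = 286.9/3600 = 0.0796944 kg/s
t_res = M / Q_s = 10.33 ÷ 0.0796944 = 129.62 s

value=129.6 s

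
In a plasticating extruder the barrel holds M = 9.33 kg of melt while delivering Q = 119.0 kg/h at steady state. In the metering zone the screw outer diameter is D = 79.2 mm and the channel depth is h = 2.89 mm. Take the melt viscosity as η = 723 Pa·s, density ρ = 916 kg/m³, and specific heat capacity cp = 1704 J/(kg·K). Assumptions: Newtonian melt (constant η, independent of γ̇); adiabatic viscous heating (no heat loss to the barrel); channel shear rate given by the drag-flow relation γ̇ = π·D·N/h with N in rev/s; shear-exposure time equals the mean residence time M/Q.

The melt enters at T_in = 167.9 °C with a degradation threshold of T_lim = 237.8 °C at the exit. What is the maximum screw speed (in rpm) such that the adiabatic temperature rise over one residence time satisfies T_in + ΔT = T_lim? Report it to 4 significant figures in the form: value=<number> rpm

Q_s = Q / 3600 = 119.0 / 3600 = 0.0330556 kg/s
Mean residence time: t_res = M/Q_s = 9.33 kg / 0.0330556 kg/s = 282.252 s
D = 79.2 mm = 0.0792 m;  h = 2.89 mm = 0.00289 m
ΔT_a = T_lim − T_in = 237.8 °C − 167.9 °C = 69.9 K
Invert ΔT = ηγ̇²t_res/(ρcp) for γ̇: γ̇_max² = ΔT_a ρ cp / (η t_res) = 69.9·916·1704 / (723·282.252) = 534.647 s⁻²
γ̇_max = √534.647 = 23.1224 s⁻¹
Solve γ̇ = πDN/h for N: N_max = γ̇_max·h/(π·D) = 23.1224 × 0.00289 / (π × 0.0792) = 0.268569 rev/s = 16.1142 rpm

value=16.11 rpm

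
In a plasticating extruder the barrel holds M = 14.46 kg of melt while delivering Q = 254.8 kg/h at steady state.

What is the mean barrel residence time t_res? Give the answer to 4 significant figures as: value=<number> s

Throughput in SI: Q_s = 254.8 kg/h ÷ 3600 s/h = 0.0707778 kg/s
Mean residence time: t_res = M/Q_s = 14.46 kg / 0.0707778 kg/s = 204.301 s

value=204.3 s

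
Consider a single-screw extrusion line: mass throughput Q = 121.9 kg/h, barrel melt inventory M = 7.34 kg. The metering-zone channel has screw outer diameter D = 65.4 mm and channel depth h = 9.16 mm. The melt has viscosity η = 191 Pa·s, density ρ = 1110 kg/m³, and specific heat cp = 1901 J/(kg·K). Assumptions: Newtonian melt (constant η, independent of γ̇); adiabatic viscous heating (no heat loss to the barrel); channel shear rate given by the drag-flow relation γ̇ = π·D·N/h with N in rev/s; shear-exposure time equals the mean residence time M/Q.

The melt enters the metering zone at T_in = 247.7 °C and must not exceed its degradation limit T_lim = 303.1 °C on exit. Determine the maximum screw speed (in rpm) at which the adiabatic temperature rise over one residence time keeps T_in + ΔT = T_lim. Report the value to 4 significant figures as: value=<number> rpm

Throughput in SI: Q_s = 121.9 kg/h ÷ 3600 s/h = 0.0338611 kg/s
t_res = M / Q_s = 7.34 / 0.0338611 = 216.768 s
Convert to metres: D = 0.0654 m, h = 0.00916 m
ΔT_a = T_lim − T_in = 303.1 °C − 247.7 °C = 55.4 K
γ̇_max² = ΔT_a·ρ·cp / (η·t_res) = [55.4 × 1110 × 1901] / [191 × 216.768] = 2823.49 s⁻²
Take the square root: γ̇_max = √(2823.49) = 53.1365 s⁻¹
N_max = γ̇_max·h / (π·D) = 53.1365 · 0.00916 / (π · 0.0654) = 2.36898 rev/s = 142.139 rpm

value=142.1 rpm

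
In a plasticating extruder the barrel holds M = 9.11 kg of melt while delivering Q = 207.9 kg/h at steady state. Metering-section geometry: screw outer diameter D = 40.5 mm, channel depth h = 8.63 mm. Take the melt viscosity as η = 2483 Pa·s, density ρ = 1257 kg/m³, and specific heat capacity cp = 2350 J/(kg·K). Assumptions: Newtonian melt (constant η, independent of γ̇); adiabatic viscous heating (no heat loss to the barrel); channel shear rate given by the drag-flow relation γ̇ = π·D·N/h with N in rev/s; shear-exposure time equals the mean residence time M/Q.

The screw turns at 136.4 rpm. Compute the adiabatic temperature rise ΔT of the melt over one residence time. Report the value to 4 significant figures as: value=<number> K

Convert throughput: Q = 207.9 kg/h = 207.9/3600 = 0.05775 kg/s
t_res = M / Q_s = 9.11 ÷ 0.05775 = 157.749 s
D = 40.5 mm = 0.0405 m;  h = 8.63 mm = 0.00863 m;  N = 136.4 rpm / 60 = 2.27333 rev/s
γ̇ = π D N / h = (π)(0.0405)(2.27333) / 0.00863 = 33.5164 s⁻¹
ΔT = η·γ̇²·t_res/(ρ·cp) = [2483 × 33.5164² × 157.749] / [1257 × 2350] = 148.955 K

value=149.0 K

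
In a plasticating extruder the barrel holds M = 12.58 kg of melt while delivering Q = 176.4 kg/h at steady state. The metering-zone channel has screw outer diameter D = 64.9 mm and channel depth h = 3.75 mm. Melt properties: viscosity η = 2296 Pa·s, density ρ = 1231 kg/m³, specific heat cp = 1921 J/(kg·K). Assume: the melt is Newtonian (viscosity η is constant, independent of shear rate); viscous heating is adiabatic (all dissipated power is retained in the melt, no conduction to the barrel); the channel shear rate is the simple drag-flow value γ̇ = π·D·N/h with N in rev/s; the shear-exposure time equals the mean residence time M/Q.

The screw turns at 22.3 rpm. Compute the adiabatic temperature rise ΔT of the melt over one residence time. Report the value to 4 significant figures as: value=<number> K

Convert throughput: Q = 176.4 kg/h = 176.4/3600 = 0.049 kg/s
t_res = M / Q_s = 12.58 / 0.049 = 256.735 s
Geometry in metres: D = 64.9 mm → 0.0649 m, h = 3.75 mm → 0.00375 m; screw speed N = 22.3 rpm = 0.371667 rev/s
γ̇ = π·D·N / h = π · 0.0649 · 0.371667 / 0.00375 = 20.2077 s⁻¹
Adiabatic rise: ΔT = η γ̇² t_res / (ρ cp) = 2296·(20.2077)²·256.735 / (1231·1921) = 101.79 K

value=101.8 K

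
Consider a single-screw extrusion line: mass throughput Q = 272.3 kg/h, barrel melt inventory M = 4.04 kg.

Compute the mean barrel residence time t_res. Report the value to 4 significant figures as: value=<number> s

Throughput in SI: Q_s = 272.3 kg/h ÷ 3600 s/h = 0.0756389 kg/s
Mean residence time: t_res = M/Q_s = 4.04 kg / 0.0756389 kg/s = 53.4117 s

value=53.41 s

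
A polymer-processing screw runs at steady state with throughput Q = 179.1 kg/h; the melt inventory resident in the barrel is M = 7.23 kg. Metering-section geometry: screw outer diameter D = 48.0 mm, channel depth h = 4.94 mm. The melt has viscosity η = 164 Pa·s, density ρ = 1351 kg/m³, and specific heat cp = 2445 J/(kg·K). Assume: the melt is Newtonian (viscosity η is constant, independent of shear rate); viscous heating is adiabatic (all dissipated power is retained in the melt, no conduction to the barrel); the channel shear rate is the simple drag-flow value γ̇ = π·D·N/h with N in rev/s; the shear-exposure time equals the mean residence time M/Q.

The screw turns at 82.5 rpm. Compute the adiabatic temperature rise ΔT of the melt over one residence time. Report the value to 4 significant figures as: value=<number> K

value=12.71 K

Convert throughput: Q = 179.1 kg/h = 179.1/3600 = 0.04975 kg/s
Mean residence time: t_res = M/Q_s = 7.23 kg / 0.04975 kg/s = 145.327 s
D = 48.0 mm = 0.048 m;  h = 4.94 mm = 0.00494 m;  N = 82.5 rpm / 60 = 1.375 rev/s
Shear rate: γ̇ = πDN/h = π·0.048·1.375/0.00494 = 41.9727 s⁻¹
Adiabatic rise: ΔT = η γ̇² t_res / (ρ cp) = 164·(41.9727)²·145.327 / (1351·2445) = 12.7113 K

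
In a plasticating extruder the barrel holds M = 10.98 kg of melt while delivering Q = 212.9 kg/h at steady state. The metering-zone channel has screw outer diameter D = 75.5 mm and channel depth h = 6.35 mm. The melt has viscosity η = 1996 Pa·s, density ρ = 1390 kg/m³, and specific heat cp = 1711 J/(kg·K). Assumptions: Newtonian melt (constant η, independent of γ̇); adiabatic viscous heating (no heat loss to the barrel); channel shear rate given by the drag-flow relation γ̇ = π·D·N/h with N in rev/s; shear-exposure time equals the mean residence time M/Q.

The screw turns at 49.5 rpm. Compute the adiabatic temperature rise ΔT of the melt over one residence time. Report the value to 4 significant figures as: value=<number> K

value=148.0 K

Q_s = Q / 3600 = 212.9 / 3600 = 0.0591389 kg/s
Mean residence time: t_res = M/Q_s = 10.98 kg / 0.0591389 kg/s = 185.665 s
Convert to SI: D = 0.0755 m, h = 0.00635 m, N = 49.5/60 = 0.825 rev/s
γ̇ = π·D·N / h = π · 0.0755 · 0.825 / 0.00635 = 30.8161 s⁻¹
Adiabatic rise: ΔT = η γ̇² t_res / (ρ cp) = 1996·(30.8161)²·185.665 / (1390·1711) = 147.972 K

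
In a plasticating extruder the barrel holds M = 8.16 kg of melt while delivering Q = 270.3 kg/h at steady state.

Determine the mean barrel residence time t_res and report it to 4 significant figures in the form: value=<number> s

value=108.7 s

Convert throughput: Q = 270.3 kg/h = 270.3/3600 = 0.0750833 kg/s
Mean residence time: t_res = M/Q_s = 8.16 kg / 0.0750833 kg/s = 108.679 s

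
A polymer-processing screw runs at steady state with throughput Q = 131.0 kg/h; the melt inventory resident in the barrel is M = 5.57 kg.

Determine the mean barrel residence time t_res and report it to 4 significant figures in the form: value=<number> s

Convert throughput: Q = 131.0 kg/h = 131.0/3600 = 0.0363889 kg/s
t_res = M / Q_s = 5.57 / 0.0363889 = 153.069 s

value=153.1 s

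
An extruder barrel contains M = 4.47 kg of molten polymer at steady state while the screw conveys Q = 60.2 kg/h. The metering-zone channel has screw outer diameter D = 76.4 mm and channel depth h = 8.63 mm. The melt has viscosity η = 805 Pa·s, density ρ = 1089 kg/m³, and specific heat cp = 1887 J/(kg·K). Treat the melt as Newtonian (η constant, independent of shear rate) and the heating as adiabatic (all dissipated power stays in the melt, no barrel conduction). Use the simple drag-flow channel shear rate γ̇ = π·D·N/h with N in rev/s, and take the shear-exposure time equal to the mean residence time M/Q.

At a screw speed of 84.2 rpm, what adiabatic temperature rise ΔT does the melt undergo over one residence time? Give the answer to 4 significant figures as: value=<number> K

value=159.5 K

Throughput in SI: Q_s = 60.2 kg/h ÷ 3600 s/h = 0.0167222 kg/s
t_res = M / Q_s = 4.47 ÷ 0.0167222 = 267.309 s
D = 76.4 mm = 0.0764 m;  h = 8.63 mm = 0.00863 m;  N = 84.2 rpm / 60 = 1.40333 rev/s
γ̇ = π D N / h = (π)(0.0764)(1.40333) / 0.00863 = 39.0295 s⁻¹
Adiabatic rise: ΔT = η γ̇² t_res / (ρ cp) = 805·(39.0295)²·267.309 / (1089·1887) = 159.513 K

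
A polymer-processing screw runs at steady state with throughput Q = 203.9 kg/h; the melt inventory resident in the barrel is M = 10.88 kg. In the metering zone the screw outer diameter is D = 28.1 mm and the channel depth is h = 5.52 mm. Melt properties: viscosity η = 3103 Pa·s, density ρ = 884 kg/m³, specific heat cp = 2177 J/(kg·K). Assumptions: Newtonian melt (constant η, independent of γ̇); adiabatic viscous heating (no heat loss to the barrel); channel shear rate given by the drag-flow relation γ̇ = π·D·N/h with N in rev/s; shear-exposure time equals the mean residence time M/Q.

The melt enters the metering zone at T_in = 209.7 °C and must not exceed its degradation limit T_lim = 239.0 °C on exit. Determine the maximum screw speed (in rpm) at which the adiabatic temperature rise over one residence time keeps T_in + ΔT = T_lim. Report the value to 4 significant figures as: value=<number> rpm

Throughput in SI: Q_s = 203.9 kg/h ÷ 3600 s/h = 0.0566389 kg/s
t_res = M / Q_s = 10.88 ÷ 0.0566389 = 192.094 s
Convert to metres: D = 0.0281 m, h = 0.00552 m
ΔT_a = T_lim − T_in = 239.0 °C − 209.7 °C = 29.3 K
γ̇_max² = ΔT_a·ρ·cp/(η·t_res) = 29.3·884·2177/(3103·192.094) = 94.5981 s⁻²
γ̇_max = sqrt(94.5981) = 9.72615 s⁻¹
N_max = γ̇_max h / (πD) = 9.72615·0.00552/(π·0.0281) = 0.608169 rev/s → ×60 = 36.4901 rpm

value=36.49 rpm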